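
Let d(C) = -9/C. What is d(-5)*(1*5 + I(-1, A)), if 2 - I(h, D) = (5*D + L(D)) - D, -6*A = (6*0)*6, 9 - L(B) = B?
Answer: -18/5 ≈ -3.6000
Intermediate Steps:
L(B) = 9 - B
A = 0 (A = -6*0*6/6 = -0*6 = -1/6*0 = 0)
I(h, D) = -7 - 3*D (I(h, D) = 2 - ((5*D + (9 - D)) - D) = 2 - ((9 + 4*D) - D) = 2 - (9 + 3*D) = 2 + (-9 - 3*D) = -7 - 3*D)
d(-5)*(1*5 + I(-1, A)) = (-9/(-5))*(1*5 + (-7 - 3*0)) = (-9*(-1/5))*(5 + (-7 + 0)) = 9*(5 - 7)/5 = (9/5)*(-2) = -18/5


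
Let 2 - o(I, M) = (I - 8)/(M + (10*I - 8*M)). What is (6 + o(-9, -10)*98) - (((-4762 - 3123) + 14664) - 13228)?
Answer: 65677/10 ≈ 6567.7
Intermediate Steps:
o(I, M) = 2 - (-8 + I)/(-7*M + 10*I) (o(I, M) = 2 - (I - 8)/(M + (10*I - 8*M)) = 2 - (-8 + I)/(M + (-8*M + 10*I)) = 2 - (-8 + I)/(-7*M + 10*I))
(6 + o(-9, -10)*98) - (((-4762 - 3123) + 14664) - 13228) = (6 + ((8 - 14*(-10) + 19*(-9))/(-7*(-10) + 10*(-9)))*98) - (((-4762 - 3123) + 14664) - 13228) = (6 + ((8 + 140 - 171)/(70 - 90))*98) - ((-7885 + 14664) - 13228) = (6 + (-23/(-20))*98) - (6779 - 13228) = (6 - 1/20*(-23)*98) - 1*(-6449) = (6 + (23/20)*98) + 6449 = (6 + 1127/10) + 6449 = 1187/10 + 6449 = 65677/10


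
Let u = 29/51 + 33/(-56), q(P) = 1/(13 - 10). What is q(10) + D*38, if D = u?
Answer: -215/476 ≈ -0.45168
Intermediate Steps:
q(P) = ⅓ (q(P) = 1/3 = ⅓)
u = -59/2856 (u = 29*(1/51) + 33*(-1/56) = 29/51 - 33/56 = -59/2856 ≈ -0.020658)
D = -59/2856 ≈ -0.020658
q(10) + D*38 = ⅓ - 59/2856*38 = ⅓ - 1121/1428 = -215/476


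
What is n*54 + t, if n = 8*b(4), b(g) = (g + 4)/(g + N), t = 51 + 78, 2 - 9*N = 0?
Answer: 18003/19 ≈ 947.53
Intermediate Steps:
N = 2/9 (N = 2/9 - 1/9*0 = 2/9 + 0 = 2/9 ≈ 0.22222)
t = 129
b(g) = (4 + g)/(2/9 + g) (b(g) = (g + 4)/(g + 2/9) = (4 + g)/(2/9 + g))
n = 288/19 (n = 8*(9*(4 + 4)/(2 + 9*4)) = 8*(9*8/(2 + 36)) = 8*(9*8/38) = 8*(9*(1/38)*8) = 8*(36/19) = 288/19 ≈ 15.158)
n*54 + t = (288/19)*54 + 129 = 15552/19 + 129 = 18003/19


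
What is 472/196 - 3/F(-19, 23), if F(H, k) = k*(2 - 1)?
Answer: 2567/1127 ≈ 2.2777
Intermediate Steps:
F(H, k) = k (F(H, k) = k*1 = k)
472/196 - 3/F(-19, 23) = 472/196 - 3/23 = 472*(1/196) - 3*1/23 = 118/49 - 3/23 = 2567/1127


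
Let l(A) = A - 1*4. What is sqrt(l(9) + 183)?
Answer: 2*sqrt(47) ≈ 13.711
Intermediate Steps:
l(A) = -4 + A (l(A) = A - 4 = -4 + A)
sqrt(l(9) + 183) = sqrt((-4 + 9) + 183) = sqrt(5 + 183) = sqrt(188) = 2*sqrt(47)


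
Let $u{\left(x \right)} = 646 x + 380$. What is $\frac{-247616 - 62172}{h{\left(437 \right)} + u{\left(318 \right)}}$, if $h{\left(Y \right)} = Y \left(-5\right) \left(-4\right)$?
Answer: $- \frac{77447}{53637} \approx -1.4439$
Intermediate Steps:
$u{\left(x \right)} = 380 + 646 x$
$h{\left(Y \right)} = 20 Y$ ($h{\left(Y \right)} = - 5 Y \left(-4\right) = 20 Y$)
$\frac{-247616 - 62172}{h{\left(437 \right)} + u{\left(318 \right)}} = \frac{-247616 - 62172}{20 \cdot 437 + \left(380 + 646 \cdot 318\right)} = - \frac{309788}{8740 + \left(380 + 205428\right)} = - \frac{309788}{8740 + 205808} = - \frac{309788}{214548} = \left(-309788\right) \frac{1}{214548} = - \frac{77447}{53637}$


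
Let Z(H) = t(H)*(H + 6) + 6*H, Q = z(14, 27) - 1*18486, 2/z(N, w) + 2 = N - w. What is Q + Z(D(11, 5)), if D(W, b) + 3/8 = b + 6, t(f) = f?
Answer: -17515913/960 ≈ -18246.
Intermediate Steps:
D(W, b) = 45/8 + b (D(W, b) = -3/8 + (b + 6) = -3/8 + (6 + b) = 45/8 + b)
z(N, w) = 2/(-2 + N - w) (z(N, w) = 2/(-2 + (N - w)) = 2/(-2 + N - w))
Q = -277292/15 (Q = -2/(2 + 27 - 1*14) - 1*18486 = -2/(2 + 27 - 14) - 18486 = -2/15 - 18486 = -277292/15 ≈ -18486.)
Z(H) = 6*H + H*(6 + H) (Z(H) = H*(H + 6) + 6*H = H*(6 + H) + 6*H = 6*H + H*(6 + H))
Q + Z(D(11, 5)) = -277292/15 + (45/8 + 5)*(12 + (45/8 + 5)) = -277292/15 + 85*(12 + 85/8)/8 = -277292/15 + (85/8)*(181/8) = -277292/15 + 15385/64 = -17515913/960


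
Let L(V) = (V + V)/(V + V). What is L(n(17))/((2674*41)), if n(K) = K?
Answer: 1/109634 ≈ 9.1213e-6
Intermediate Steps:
L(V) = 1 (L(V) = (2*V)/((2*V)) = (2*V)*(1/(2*V)) = 1)
L(n(17))/((2674*41)) = 1/(2674*41) = 1/109634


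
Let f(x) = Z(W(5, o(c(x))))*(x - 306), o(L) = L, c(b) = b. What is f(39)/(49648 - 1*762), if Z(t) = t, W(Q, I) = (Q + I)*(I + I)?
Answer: -458172/24443 ≈ -18.745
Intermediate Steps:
W(Q, I) = 2*I*(I + Q) (W(Q, I) = (I + Q)*(2*I) = 2*I*(I + Q))
f(x) = 2*x*(-306 + x)*(5 + x) (f(x) = (2*x*(x + 5))*(x - 306) = (2*x*(5 + x))*(-306 + x) = 2*x*(-306 + x)*(5 + x))
f(39)/(49648 - 1*762) = (2*39*(-306 + 39)*(5 + 39))/(49648 - 1*762) = (2*39*(-267)*44)/(49648 - 762) = -916344/48886 = -916344*1/48886 = -458172/24443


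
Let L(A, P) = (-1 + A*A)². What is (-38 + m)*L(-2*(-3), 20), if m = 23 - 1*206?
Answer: -270725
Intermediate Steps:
m = -183 (m = 23 - 206 = -183)
L(A, P) = (-1 + A²)²
(-38 + m)*L(-2*(-3), 20) = (-38 - 183)*(-1 + (-2*(-3))²)² = -221*(-1 + 6²)² = -221*(-1 + 36)² = -221*35² = -221*1225 = -270725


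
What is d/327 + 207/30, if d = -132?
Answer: 7081/1090 ≈ 6.4963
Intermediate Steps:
d/327 + 207/30 = -132/327 + 207/30 = -132*1/327 + 207*(1/30) = -44/109 + 69/10 = 7081/1090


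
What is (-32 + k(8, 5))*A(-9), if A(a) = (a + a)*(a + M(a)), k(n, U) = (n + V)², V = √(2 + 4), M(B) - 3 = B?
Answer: 10260 + 4320*√6 ≈ 20842.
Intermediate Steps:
M(B) = 3 + B
V = √6 ≈ 2.4495
k(n, U) = (n + √6)²
A(a) = 2*a*(3 + 2*a) (A(a) = (a + a)*(a + (3 + a)) = (2*a)*(3 + 2*a) = 2*a*(3 + 2*a))
(-32 + k(8, 5))*A(-9) = (-32 + (8 + √6)²)*(2*(-9)*(3 + 2*(-9))) = (-32 + (8 + √6)²)*(2*(-9)*(3 - 18)) = (-32 + (8 + √6)²)*(2*(-9)*(-15)) = (-32 + (8 + √6)²)*270 = -8640 + 270*(8 + √6)²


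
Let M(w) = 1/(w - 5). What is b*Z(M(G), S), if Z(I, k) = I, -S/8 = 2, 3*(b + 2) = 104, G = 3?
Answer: -49/3 ≈ -16.333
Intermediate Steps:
M(w) = 1/(-5 + w)
b = 98/3 (b = -2 + (⅓)*104 = -2 + 104/3 = 98/3 ≈ 32.667)
S = -16 (S = -8*2 = -16)
b*Z(M(G), S) = 98/(3*(-5 + 3)) = (98/3)/(-2) = (98/3)*(-½) = -49/3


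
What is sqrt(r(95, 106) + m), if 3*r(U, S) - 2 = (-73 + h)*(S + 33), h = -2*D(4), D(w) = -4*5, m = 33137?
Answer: sqrt(284478)/3 ≈ 177.79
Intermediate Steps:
D(w) = -20
h = 40 (h = -2*(-20) = 40)
r(U, S) = -1087/3 - 11*S (r(U, S) = 2/3 + ((-73 + 40)*(S + 33))/3 = 2/3 + (-33*(33 + S))/3 = 2/3 + (-1089 - 33*S)/3 = 2/3 + (-363 - 11*S) = -1087/3 - 11*S)
sqrt(r(95, 106) + m) = sqrt((-1087/3 - 11*106) + 33137) = sqrt((-1087/3 - 1166) + 33137) = sqrt(-4585/3 + 33137) = sqrt(94826/3) = sqrt(284478)/3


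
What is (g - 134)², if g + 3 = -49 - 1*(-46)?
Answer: 19600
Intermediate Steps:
g = -6 (g = -3 + (-49 - 1*(-46)) = -3 + (-49 + 46) = -3 - 3 = -6)
(g - 134)² = (-6 - 134)² = (-140)² = 19600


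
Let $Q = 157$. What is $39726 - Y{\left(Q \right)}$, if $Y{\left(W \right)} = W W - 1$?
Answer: $15078$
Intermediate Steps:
$Y{\left(W \right)} = -1 + W^{2}$ ($Y{\left(W \right)} = W^{2} - 1 = -1 + W^{2}$)
$39726 - Y{\left(Q \right)} = 39726 - \left(-1 + 157^{2}\right) = 39726 - \left(-1 + 24649\right) = 39726 - 24648 = 15078$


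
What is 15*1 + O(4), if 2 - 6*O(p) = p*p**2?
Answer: 14/3 ≈ 4.6667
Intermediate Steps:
O(p) = 1/3 - p**3/6 (O(p) = 1/3 - p*p**2/6 = 1/3 - p**3/6)
15*1 + O(4) = 15*1 + (1/3 - 1/6*4**3) = 15 + (1/3 - 1/6*64) = 15 + (1/3 - 32/3) = 15 - 31/3 = 14/3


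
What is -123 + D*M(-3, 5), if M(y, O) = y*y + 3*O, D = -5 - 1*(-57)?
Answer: 1125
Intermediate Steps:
D = 52 (D = -5 + 57 = 52)
M(y, O) = y**2 + 3*O
-123 + D*M(-3, 5) = -123 + 52*((-3)**2 + 3*5) = -123 + 52*(9 + 15) = -123 + 52*24 = -123 + 1248 = 1125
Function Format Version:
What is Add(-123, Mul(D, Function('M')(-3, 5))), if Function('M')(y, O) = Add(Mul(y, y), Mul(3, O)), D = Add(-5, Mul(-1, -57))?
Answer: 1125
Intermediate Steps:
D = 52 (D = Add(-5, 57) = 52)
Function('M')(y, O) = Add(Pow(y, 2), Mul(3, O))
Add(-123, Mul(D, Function('M')(-3, 5))) = Add(-123, Mul(52, Add(Pow(-3, 2), Mul(3, 5)))) = Add(-123, Mul(52, Add(9, 15))) = Add(-123, Mul(52, 24)) = Add(-123, 1248) = 1125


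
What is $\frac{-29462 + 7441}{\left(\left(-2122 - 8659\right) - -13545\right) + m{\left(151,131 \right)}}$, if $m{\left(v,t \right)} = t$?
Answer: $- \frac{22021}{2895} \approx -7.6066$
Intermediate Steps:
$\frac{-29462 + 7441}{\left(\left(-2122 - 8659\right) - -13545\right) + m{\left(151,131 \right)}} = \frac{-29462 + 7441}{\left(\left(-2122 - 8659\right) - -13545\right) + 131} = - \frac{22021}{\left(\left(-2122 - 8659\right) + 13545\right) + 131} = - \frac{22021}{\left(-10781 + 13545\right) + 131} = - \frac{22021}{2764 + 131} = - \frac{22021}{2895}$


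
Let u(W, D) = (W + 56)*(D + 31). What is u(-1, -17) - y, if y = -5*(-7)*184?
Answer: -5670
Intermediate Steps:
u(W, D) = (31 + D)*(56 + W) (u(W, D) = (56 + W)*(31 + D) = (31 + D)*(56 + W))
y = 6440 (y = 35*184 = 6440)
u(-1, -17) - y = (1736 + 31*(-1) + 56*(-17) - 17*(-1)) - 1*6440 = (1736 - 31 - 952 + 17) - 6440 = 770 - 6440 = -5670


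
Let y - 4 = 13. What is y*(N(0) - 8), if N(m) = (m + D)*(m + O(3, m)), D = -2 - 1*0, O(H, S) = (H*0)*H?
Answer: -136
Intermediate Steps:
y = 17 (y = 4 + 13 = 17)
O(H, S) = 0 (O(H, S) = 0*H = 0)
D = -2 (D = -2 + 0 = -2)
N(m) = m*(-2 + m) (N(m) = (m - 2)*(m + 0) = (-2 + m)*m = m*(-2 + m))
y*(N(0) - 8) = 17*(0*(-2 + 0) - 8) = 17*(0*(-2) - 8) = 17*(0 - 8) = 17*(-8) = -136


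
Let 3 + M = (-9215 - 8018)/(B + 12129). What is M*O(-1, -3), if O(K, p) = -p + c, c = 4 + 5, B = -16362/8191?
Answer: -1756609336/33110759 ≈ -53.052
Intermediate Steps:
B = -16362/8191 (B = -16362*1/8191 = -16362/8191 ≈ -1.9976)
c = 9
O(K, p) = 9 - p (O(K, p) = -p + 9 = 9 - p)
M = -439152334/99332277 (M = -3 + (-9215 - 8018)/(-16362/8191 + 12129) = -3 - 17233/99332277/8191 = -3 - 17233*8191/99332277 = -3 - 141155503/99332277 = -439152334/99332277 ≈ -4.4210)
M*O(-1, -3) = -439152334*(9 - 1*(-3))/99332277 = -439152334*(9 + 3)/99332277 = -439152334/99332277*12 = -1756609336/33110759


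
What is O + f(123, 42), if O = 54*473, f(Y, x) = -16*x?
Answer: 24870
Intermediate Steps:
O = 25542
O + f(123, 42) = 25542 - 16*42 = 25542 - 672 = 24870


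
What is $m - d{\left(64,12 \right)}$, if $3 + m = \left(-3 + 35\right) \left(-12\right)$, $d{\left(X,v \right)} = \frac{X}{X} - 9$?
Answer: $-379$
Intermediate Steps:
$d{\left(X,v \right)} = -8$ ($d{\left(X,v \right)} = 1 - 9 = -8$)
$m = -387$ ($m = -3 + \left(-3 + 35\right) \left(-12\right) = -3 + 32 \left(-12\right) = -3 - 384 = -387$)
$m - d{\left(64,12 \right)} = -387 - -8 = -387 + 8 = -379$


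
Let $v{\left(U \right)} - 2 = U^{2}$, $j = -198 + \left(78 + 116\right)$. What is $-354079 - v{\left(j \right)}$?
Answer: $-354097$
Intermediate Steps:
$j = -4$ ($j = -198 + 194 = -4$)
$v{\left(U \right)} = 2 + U^{2}$
$-354079 - v{\left(j \right)} = -354079 - \left(2 + \left(-4\right)^{2}\right) = -354079 - \left(2 + 16\right) = -354079 - 18 = -354097$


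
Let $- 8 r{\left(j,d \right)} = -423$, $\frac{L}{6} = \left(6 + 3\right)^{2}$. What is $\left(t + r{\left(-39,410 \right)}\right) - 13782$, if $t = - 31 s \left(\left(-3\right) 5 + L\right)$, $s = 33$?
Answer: $- \frac{3964497}{8} \approx -4.9556 \cdot 10^{5}$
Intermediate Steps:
$L = 486$ ($L = 6 \left(6 + 3\right)^{2} = 6 \cdot 9^{2} = 6 \cdot 81 = 486$)
$r{\left(j,d \right)} = \frac{423}{8}$ ($r{\left(j,d \right)} = \left(- \frac{1}{8}\right) \left(-423\right) = \frac{423}{8}$)
$t = -481833$ ($t = \left(-31\right) 33 \left(\left(-3\right) 5 + 486\right) = - 1023 \left(-15 + 486\right) = \left(-1023\right) 471 = -481833$)
$\left(t + r{\left(-39,410 \right)}\right) - 13782 = \left(-481833 + \frac{423}{8}\right) - 13782 = - \frac{3854241}{8} - 13782 = - \frac{3964497}{8}$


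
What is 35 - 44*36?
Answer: -1549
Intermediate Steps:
35 - 44*36 = 35 - 1584 = -1549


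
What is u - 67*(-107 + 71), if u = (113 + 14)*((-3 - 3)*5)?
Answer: -1398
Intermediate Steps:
u = -3810 (u = 127*(-6*5) = 127*(-30) = -3810)
u - 67*(-107 + 71) = -3810 - 67*(-107 + 71) = -3810 - 67*(-36) = -3810 - 1*(-2412) = -3810 + 2412 = -1398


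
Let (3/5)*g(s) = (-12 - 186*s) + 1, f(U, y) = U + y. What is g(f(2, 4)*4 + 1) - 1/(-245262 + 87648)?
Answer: -1224398089/157614 ≈ -7768.3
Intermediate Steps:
g(s) = -55/3 - 310*s (g(s) = 5*((-12 - 186*s) + 1)/3 = 5*(-11 - 186*s)/3 = -55/3 - 310*s)
g(f(2, 4)*4 + 1) - 1/(-245262 + 87648) = (-55/3 - 310*((2 + 4)*4 + 1)) - 1/(-245262 + 87648) = (-55/3 - 310*(6*4 + 1)) - 1/(-157614) = (-55/3 - 310*(24 + 1)) - 1*(-1/157614) = (-55/3 - 310*25) + 1/157614 = (-55/3 - 7750) + 1/157614 = -23305/3 + 1/157614 = -1224398089/157614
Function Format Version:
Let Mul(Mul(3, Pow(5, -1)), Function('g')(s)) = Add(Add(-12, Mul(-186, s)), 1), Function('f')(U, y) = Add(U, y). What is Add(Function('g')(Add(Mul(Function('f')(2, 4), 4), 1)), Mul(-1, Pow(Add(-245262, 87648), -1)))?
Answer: Rational(-1224398089, 157614) ≈ -7768.3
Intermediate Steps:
Function('g')(s) = Add(Rational(-55, 3), Mul(-310, s)) (Function('g')(s) = Mul(Rational(5, 3), Add(Add(-12, Mul(-186, s)), 1)) = Mul(Rational(5, 3), Add(-11, Mul(-186, s))) = Add(Rational(-55, 3), Mul(-310, s)))
Add(Function('g')(Add(Mul(Function('f')(2, 4), 4), 1)), Mul(-1, Pow(Add(-245262, 87648), -1))) = Add(Add(Rational(-55, 3), Mul(-310, Add(Mul(Add(2, 4), 4), 1))), Mul(-1, Pow(Add(-245262, 87648), -1))) = Add(Add(Rational(-55, 3), Mul(-310, Add(Mul(6, 4), 1))), Mul(-1, Pow(-157614, -1))) = Add(Add(Rational(-55, 3), Mul(-310, Add(24, 1))), Mul(-1, Rational(-1, 157614))) = Add(Add(Rational(-55, 3), Mul(-310, 25)), Rational(1, 157614)) = Add(Add(Rational(-55, 3), -7750), Rational(1, 157614)) = Add(Rational(-23305, 3), Rational(1, 157614)) = Rational(-1224398089, 157614)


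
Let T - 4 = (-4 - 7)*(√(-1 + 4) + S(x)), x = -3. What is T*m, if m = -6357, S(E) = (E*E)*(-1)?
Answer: -654771 + 69927*√3 ≈ -5.3365e+5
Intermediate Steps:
S(E) = -E² (S(E) = E²*(-1) = -E²)
T = 103 - 11*√3 (T = 4 + (-4 - 7)*(√(-1 + 4) - 1*(-3)²) = 4 - 11*(√3 - 1*9) = 4 - 11*(√3 - 9) = 4 - 11*(-9 + √3) = 4 + (99 - 11*√3) = 103 - 11*√3 ≈ 83.947)
T*m = (103 - 11*√3)*(-6357) = -654771 + 69927*√3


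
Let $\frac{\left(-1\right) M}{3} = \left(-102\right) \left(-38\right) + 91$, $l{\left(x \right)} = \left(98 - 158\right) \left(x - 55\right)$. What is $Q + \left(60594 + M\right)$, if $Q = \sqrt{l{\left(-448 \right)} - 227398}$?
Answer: $48693 + i \sqrt{197218} \approx 48693.0 + 444.09 i$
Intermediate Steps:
$l{\left(x \right)} = 3300 - 60 x$ ($l{\left(x \right)} = - 60 \left(-55 + x\right) = 3300 - 60 x$)
$M = -11901$ ($M = - 3 \left(\left(-102\right) \left(-38\right) + 91\right) = - 3 \left(3876 + 91\right) = \left(-3\right) 3967 = -11901$)
$Q = i \sqrt{197218}$ ($Q = \sqrt{\left(3300 - -26880\right) - 227398} = \sqrt{\left(3300 + 26880\right) - 227398} = \sqrt{30180 - 227398} = \sqrt{-197218} = i \sqrt{197218} \approx 444.09 i$)
$Q + \left(60594 + M\right) = i \sqrt{197218} + \left(60594 - 11901\right) = i \sqrt{197218} + 48693 = 48693 + i \sqrt{197218}$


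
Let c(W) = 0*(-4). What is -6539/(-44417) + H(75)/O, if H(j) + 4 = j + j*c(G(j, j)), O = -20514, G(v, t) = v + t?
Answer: 130987439/911170338 ≈ 0.14376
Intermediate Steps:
G(v, t) = t + v
c(W) = 0
H(j) = -4 + j (H(j) = -4 + (j + j*0) = -4 + (j + 0) = -4 + j)
-6539/(-44417) + H(75)/O = -6539/(-44417) + (-4 + 75)/(-20514) = -6539*(-1/44417) + 71*(-1/20514) = 6539/44417 - 71/20514 = 130987439/911170338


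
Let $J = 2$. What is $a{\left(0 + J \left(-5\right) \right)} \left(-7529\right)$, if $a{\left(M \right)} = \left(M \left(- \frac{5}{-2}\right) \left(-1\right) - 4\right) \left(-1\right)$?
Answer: $158109$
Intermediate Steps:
$a{\left(M \right)} = 4 + \frac{5 M}{2}$ ($a{\left(M \right)} = \left(M \left(\left(-5\right) \left(- \frac{1}{2}\right)\right) \left(-1\right) - 4\right) \left(-1\right) = \left(M \frac{5}{2} \left(-1\right) - 4\right) \left(-1\right) = \left(\frac{5 M}{2} \left(-1\right) - 4\right) \left(-1\right) = \left(- \frac{5 M}{2} - 4\right) \left(-1\right) = \left(-4 - \frac{5 M}{2}\right) \left(-1\right) = 4 + \frac{5 M}{2}$)
$a{\left(0 + J \left(-5\right) \right)} \left(-7529\right) = \left(4 + \frac{5 \left(0 + 2 \left(-5\right)\right)}{2}\right) \left(-7529\right) = \left(4 + \frac{5 \left(0 - 10\right)}{2}\right) \left(-7529\right) = \left(4 + \frac{5}{2} \left(-10\right)\right) \left(-7529\right) = \left(4 - 25\right) \left(-7529\right) = \left(-21\right) \left(-7529\right) = 158109$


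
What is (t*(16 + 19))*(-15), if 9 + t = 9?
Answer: 0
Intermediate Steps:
t = 0 (t = -9 + 9 = 0)
(t*(16 + 19))*(-15) = (0*(16 + 19))*(-15) = (0*35)*(-15) = 0*(-15) = 0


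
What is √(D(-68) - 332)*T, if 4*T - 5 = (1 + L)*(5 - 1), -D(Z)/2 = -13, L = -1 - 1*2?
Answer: -9*I*√34/4 ≈ -13.12*I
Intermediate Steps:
L = -3 (L = -1 - 2 = -3)
D(Z) = 26 (D(Z) = -2*(-13) = 26)
T = -¾ (T = 5/4 + ((1 - 3)*(5 - 1))/4 = 5/4 + (-2*4)/4 = 5/4 + (¼)*(-8) = 5/4 - 2 = -¾ ≈ -0.75000)
√(D(-68) - 332)*T = √(26 - 332)*(-¾) = √(-306)*(-¾) = (3*I*√34)*(-¾) = -9*I*√34/4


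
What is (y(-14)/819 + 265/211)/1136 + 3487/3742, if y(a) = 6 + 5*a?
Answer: 342649076845/367297925904 ≈ 0.93289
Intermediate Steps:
(y(-14)/819 + 265/211)/1136 + 3487/3742 = ((6 + 5*(-14))/819 + 265/211)/1136 + 3487/3742 = ((6 - 70)*(1/819) + 265*(1/211))*(1/1136) + 3487*(1/3742) = (-64*1/819 + 265/211)*(1/1136) + 3487/3742 = (-64/819 + 265/211)*(1/1136) + 3487/3742 = (203531/172809)*(1/1136) + 3487/3742 = 203531/196311024 + 3487/3742 = 342649076845/367297925904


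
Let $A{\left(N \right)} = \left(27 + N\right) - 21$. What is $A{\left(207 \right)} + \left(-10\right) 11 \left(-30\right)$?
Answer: $3513$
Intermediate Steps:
$A{\left(N \right)} = 6 + N$
$A{\left(207 \right)} + \left(-10\right) 11 \left(-30\right) = \left(6 + 207\right) + \left(-10\right) 11 \left(-30\right) = 213 - -3300 = 213 + 3300 = 3513$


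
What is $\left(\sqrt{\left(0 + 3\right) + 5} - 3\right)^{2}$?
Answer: $17 - 12 \sqrt{2} \approx 0.029437$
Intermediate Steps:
$\left(\sqrt{\left(0 + 3\right) + 5} - 3\right)^{2} = \left(\sqrt{3 + 5} - 3\right)^{2} = \left(\sqrt{8} - 3\right)^{2} = \left(2 \sqrt{2} - 3\right)^{2} = \left(-3 + 2 \sqrt{2}\right)^{2}$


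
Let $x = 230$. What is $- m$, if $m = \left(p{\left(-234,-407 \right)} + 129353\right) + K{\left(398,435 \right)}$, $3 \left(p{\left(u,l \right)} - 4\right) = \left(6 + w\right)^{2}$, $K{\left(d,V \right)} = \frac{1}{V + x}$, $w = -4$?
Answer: $- \frac{258069878}{1995} \approx -1.2936 \cdot 10^{5}$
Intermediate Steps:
$K{\left(d,V \right)} = \frac{1}{230 + V}$ ($K{\left(d,V \right)} = \frac{1}{V + 230} = \frac{1}{230 + V}$)
$p{\left(u,l \right)} = \frac{16}{3}$ ($p{\left(u,l \right)} = 4 + \frac{\left(6 - 4\right)^{2}}{3} = 4 + \frac{2^{2}}{3} = 4 + \frac{1}{3} \cdot 4 = 4 + \frac{4}{3} = \frac{16}{3}$)
$m = \frac{258069878}{1995}$ ($m = \left(\frac{16}{3} + 129353\right) + \frac{1}{230 + 435} = \frac{388075}{3} + \frac{1}{665} = \frac{258069878}{1995} \approx 1.2936 \cdot 10^{5}$)
$- m = \left(-1\right) \frac{258069878}{1995} = - \frac{258069878}{1995}$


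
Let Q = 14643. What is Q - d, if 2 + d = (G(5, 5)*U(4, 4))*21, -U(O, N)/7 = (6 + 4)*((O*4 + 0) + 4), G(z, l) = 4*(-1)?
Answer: -102955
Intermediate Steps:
G(z, l) = -4
U(O, N) = -280 - 280*O (U(O, N) = -7*(6 + 4)*((O*4 + 0) + 4) = -70*((4*O + 0) + 4) = -70*(4*O + 4) = -70*(4 + 4*O) = -7*(40 + 40*O) = -280 - 280*O)
d = 117598 (d = -2 - 4*(-280 - 280*4)*21 = -2 - 4*(-280 - 1120)*21 = -2 - 4*(-1400)*21 = -2 + 5600*21 = -2 + 117600 = 117598)
Q - d = 14643 - 1*117598 = 14643 - 117598 = -102955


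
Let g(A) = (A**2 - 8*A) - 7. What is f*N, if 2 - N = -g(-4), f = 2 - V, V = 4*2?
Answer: -258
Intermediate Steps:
V = 8
g(A) = -7 + A**2 - 8*A
f = -6 (f = 2 - 1*8 = 2 - 8 = -6)
N = 43 (N = 2 - (-1)*(-7 + (-4)**2 - 8*(-4)) = 2 - (-1)*(-7 + 16 + 32) = 2 - (-1)*41 = 2 - 1*(-41) = 2 + 41 = 43)
f*N = -6*43 = -258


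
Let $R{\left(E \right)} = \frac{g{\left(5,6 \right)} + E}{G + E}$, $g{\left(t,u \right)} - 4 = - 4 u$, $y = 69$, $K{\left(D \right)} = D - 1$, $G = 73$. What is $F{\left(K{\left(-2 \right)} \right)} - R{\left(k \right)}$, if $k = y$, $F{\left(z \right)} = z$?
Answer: $- \frac{475}{142} \approx -3.3451$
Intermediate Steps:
$K{\left(D \right)} = -1 + D$ ($K{\left(D \right)} = D - 1 = -1 + D$)
$g{\left(t,u \right)} = 4 - 4 u$
$k = 69$
$R{\left(E \right)} = \frac{-20 + E}{73 + E}$ ($R{\left(E \right)} = \frac{\left(4 - 24\right) + E}{73 + E} = \frac{-20 + E}{73 + E}$)
$F{\left(K{\left(-2 \right)} \right)} - R{\left(k \right)} = \left(-1 - 2\right) - \frac{-20 + 69}{73 + 69} = -3 - \frac{1}{142} \cdot 49 = -3 - \frac{49}{142} = - \frac{475}{142}$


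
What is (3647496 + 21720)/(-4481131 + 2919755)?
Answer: -114663/48793 ≈ -2.3500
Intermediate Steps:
(3647496 + 21720)/(-4481131 + 2919755) = 3669216/(-1561376) = 3669216*(-1/1561376) = -114663/48793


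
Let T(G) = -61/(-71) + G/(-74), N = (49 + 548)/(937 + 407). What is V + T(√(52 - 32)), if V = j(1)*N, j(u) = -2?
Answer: -465/15904 - √5/37 ≈ -0.089672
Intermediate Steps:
N = 199/448 (N = 597/1344 = 597*(1/1344) = 199/448 ≈ 0.44420)
V = -199/224 (V = -2*199/448 = -199/224 ≈ -0.88839)
T(G) = 61/71 - G/74 (T(G) = -61*(-1/71) + G*(-1/74) = 61/71 - G/74)
V + T(√(52 - 32)) = -199/224 + (61/71 - √(52 - 32)/74) = -199/224 + (61/71 - √5/37) = -465/15904 - √5/37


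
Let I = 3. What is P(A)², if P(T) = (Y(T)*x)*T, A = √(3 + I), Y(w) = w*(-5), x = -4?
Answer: 14400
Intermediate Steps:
Y(w) = -5*w
A = √6 (A = √(3 + 3) = √6 ≈ 2.4495)
P(T) = 20*T² (P(T) = (-5*T*(-4))*T = (20*T)*T = 20*T²)
P(A)² = (20*(√6)²)² = (20*6)² = 120² = 14400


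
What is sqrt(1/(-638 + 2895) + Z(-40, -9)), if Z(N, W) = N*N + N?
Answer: sqrt(7946718697)/2257 ≈ 39.497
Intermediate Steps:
Z(N, W) = N + N**2 (Z(N, W) = N**2 + N = N + N**2)
sqrt(1/(-638 + 2895) + Z(-40, -9)) = sqrt(1/(-638 + 2895) - 40*(1 - 40)) = sqrt(1/2257 - 40*(-39)) = sqrt(1/2257 + 1560) = sqrt(3520921/2257) = sqrt(7946718697)/2257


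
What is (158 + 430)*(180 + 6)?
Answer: 109368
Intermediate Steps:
(158 + 430)*(180 + 6) = 588*186 = 109368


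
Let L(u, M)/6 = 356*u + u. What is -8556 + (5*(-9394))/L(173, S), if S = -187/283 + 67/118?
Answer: -226472119/26469 ≈ -8556.1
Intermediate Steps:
S = -3105/33394 (S = -187*1/283 + 67*(1/118) = -187/283 + 67/118 = -3105/33394 ≈ -0.092981)
L(u, M) = 2142*u (L(u, M) = 6*(356*u + u) = 6*(357*u) = 2142*u)
-8556 + (5*(-9394))/L(173, S) = -8556 + (5*(-9394))/((2142*173)) = -8556 - 46970/370566 = -8556 - 46970*1/370566 = -8556 - 3355/26469 = -226472119/26469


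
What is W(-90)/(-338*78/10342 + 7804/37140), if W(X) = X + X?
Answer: 8642292300/112306249 ≈ 76.953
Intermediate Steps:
W(X) = 2*X
W(-90)/(-338*78/10342 + 7804/37140) = (2*(-90))/(-338*78/10342 + 7804/37140) = -180/(-26364*1/10342 + 7804*(1/37140)) = -180/(-13182/5171 + 1951/9285) = -180/(-112306249/48012735) = -180*(-48012735/112306249) = 8642292300/112306249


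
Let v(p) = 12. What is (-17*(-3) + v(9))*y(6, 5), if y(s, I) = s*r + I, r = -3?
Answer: -819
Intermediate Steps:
y(s, I) = I - 3*s (y(s, I) = s*(-3) + I = -3*s + I = I - 3*s)
(-17*(-3) + v(9))*y(6, 5) = (-17*(-3) + 12)*(5 - 3*6) = (51 + 12)*(5 - 18) = 63*(-13) = -819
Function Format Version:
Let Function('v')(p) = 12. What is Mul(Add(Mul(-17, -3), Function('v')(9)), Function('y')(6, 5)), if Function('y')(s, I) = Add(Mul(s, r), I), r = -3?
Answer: -819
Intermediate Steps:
Function('y')(s, I) = Add(I, Mul(-3, s)) (Function('y')(s, I) = Add(Mul(s, -3), I) = Add(Mul(-3, s), I) = Add(I, Mul(-3, s)))
Mul(Add(Mul(-17, -3), Function('v')(9)), Function('y')(6, 5)) = Mul(Add(Mul(-17, -3), 12), Add(5, Mul(-3, 6))) = Mul(Add(51, 12), Add(5, -18)) = Mul(63, -13) = -819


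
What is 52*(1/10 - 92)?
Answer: -23894/5 ≈ -4778.8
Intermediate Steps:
52*(1/10 - 92) = 52*(-919/10) = -23894/5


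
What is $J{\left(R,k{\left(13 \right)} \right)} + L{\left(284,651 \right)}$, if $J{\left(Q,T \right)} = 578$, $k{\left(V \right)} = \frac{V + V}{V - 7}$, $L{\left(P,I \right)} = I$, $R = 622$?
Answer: $1229$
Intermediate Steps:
$k{\left(V \right)} = \frac{2 V}{-7 + V}$
$J{\left(R,k{\left(13 \right)} \right)} + L{\left(284,651 \right)} = 578 + 651 = 1229$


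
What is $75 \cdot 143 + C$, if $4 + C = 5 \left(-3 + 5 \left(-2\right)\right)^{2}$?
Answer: $11566$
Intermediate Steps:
$C = 841$ ($C = -4 + 5 \left(-3 + 5 \left(-2\right)\right)^{2} = -4 + 5 \left(-3 - 10\right)^{2} = -4 + 5 \left(-13\right)^{2} = -4 + 5 \cdot 169 = -4 + 845 = 841$)
$75 \cdot 143 + C = 75 \cdot 143 + 841 = 10725 + 841 = 11566$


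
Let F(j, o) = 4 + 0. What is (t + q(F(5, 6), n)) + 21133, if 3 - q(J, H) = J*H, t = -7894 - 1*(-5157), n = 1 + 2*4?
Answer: 18363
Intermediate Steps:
F(j, o) = 4
n = 9 (n = 1 + 8 = 9)
t = -2737 (t = -7894 + 5157 = -2737)
q(J, H) = 3 - H*J (q(J, H) = 3 - J*H = 3 - H*J)
(t + q(F(5, 6), n)) + 21133 = (-2737 + (3 - 1*9*4)) + 21133 = (-2737 + (3 - 36)) + 21133 = (-2737 - 33) + 21133 = -2770 + 21133 = 18363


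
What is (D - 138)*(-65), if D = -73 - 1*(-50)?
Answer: 10465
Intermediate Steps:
D = -23 (D = -73 + 50 = -23)
(D - 138)*(-65) = (-23 - 138)*(-65) = -161*(-65) = 10465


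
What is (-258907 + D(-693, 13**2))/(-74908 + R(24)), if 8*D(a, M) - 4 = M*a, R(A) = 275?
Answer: 2188369/597064 ≈ 3.6652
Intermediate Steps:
D(a, M) = 1/2 + M*a/8 (D(a, M) = 1/2 + (M*a)/8 = 1/2 + M*a/8)
(-258907 + D(-693, 13**2))/(-74908 + R(24)) = (-258907 + (1/2 + (1/8)*13**2*(-693)))/(-74908 + 275) = (-258907 + (1/2 + (1/8)*169*(-693)))/(-74633) = (-258907 + (1/2 - 117117/8))*(-1/74633) = (-258907 - 117113/8)*(-1/74633) = -2188369/8*(-1/74633) = 2188369/597064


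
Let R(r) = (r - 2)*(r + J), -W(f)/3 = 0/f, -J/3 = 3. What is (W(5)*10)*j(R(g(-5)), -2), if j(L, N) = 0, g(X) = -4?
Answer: 0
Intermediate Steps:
J = -9 (J = -3*3 = -9)
W(f) = 0 (W(f) = -0/f = -3*0 = 0)
R(r) = (-9 + r)*(-2 + r) (R(r) = (r - 2)*(r - 9) = (-2 + r)*(-9 + r) = (-9 + r)*(-2 + r))
(W(5)*10)*j(R(g(-5)), -2) = (0*10)*0 = 0*0 = 0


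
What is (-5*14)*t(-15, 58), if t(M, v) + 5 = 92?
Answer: -6090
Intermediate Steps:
t(M, v) = 87 (t(M, v) = -5 + 92 = 87)
(-5*14)*t(-15, 58) = -5*14*87 = -70*87 = -6090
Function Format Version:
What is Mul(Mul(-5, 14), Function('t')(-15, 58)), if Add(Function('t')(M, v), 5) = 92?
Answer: -6090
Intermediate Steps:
Function('t')(M, v) = 87 (Function('t')(M, v) = Add(-5, 92) = 87)
Mul(Mul(-5, 14), Function('t')(-15, 58)) = Mul(Mul(-5, 14), 87) = Mul(-70, 87) = -6090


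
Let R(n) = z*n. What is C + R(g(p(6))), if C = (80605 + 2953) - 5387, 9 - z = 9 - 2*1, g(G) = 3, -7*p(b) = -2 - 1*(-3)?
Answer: 78177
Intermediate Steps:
p(b) = -1/7 (p(b) = -(-2 - 1*(-3))/7 = -(-2 + 3)/7 = -1/7*1 = -1/7)
z = 2 (z = 9 - (9 - 2*1) = 9 - (9 - 2) = 9 - 1*7 = 9 - 7 = 2)
C = 78171 (C = 83558 - 5387 = 78171)
R(n) = 2*n
C + R(g(p(6))) = 78171 + 2*3 = 78171 + 6 = 78177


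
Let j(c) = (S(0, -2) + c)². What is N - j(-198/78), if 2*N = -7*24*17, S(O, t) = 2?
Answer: -241381/169 ≈ -1428.3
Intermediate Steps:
j(c) = (2 + c)²
N = -1428 (N = (-7*24*17)/2 = (-168*17)/2 = (½)*(-2856) = -1428)
N - j(-198/78) = -1428 - (2 - 198/78)² = -1428 - (2 - 198*1/78)² = -1428 - (2 - 33/13)² = -1428 - (-7/13)² = -1428 - 1*49/169 = -1428 - 49/169 = -241381/169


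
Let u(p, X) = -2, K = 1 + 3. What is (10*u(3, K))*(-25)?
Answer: 500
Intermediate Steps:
K = 4
(10*u(3, K))*(-25) = (10*(-2))*(-25) = -20*(-25) = 500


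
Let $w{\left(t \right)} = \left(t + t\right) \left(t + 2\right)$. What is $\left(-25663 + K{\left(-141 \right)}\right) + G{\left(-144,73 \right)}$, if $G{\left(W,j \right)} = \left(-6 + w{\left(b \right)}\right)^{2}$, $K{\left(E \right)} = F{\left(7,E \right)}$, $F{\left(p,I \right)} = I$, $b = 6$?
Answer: $-17704$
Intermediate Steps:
$w{\left(t \right)} = 2 t \left(2 + t\right)$
$K{\left(E \right)} = E$
$G{\left(W,j \right)} = 8100$ ($G{\left(W,j \right)} = \left(-6 + 2 \cdot 6 \left(2 + 6\right)\right)^{2} = \left(-6 + 2 \cdot 6 \cdot 8\right)^{2} = \left(-6 + 96\right)^{2} = 90^{2} = 8100$)
$\left(-25663 + K{\left(-141 \right)}\right) + G{\left(-144,73 \right)} = \left(-25663 - 141\right) + 8100 = -25804 + 8100 = -17704$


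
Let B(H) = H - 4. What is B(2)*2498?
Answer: -4996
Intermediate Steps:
B(H) = -4 + H
B(2)*2498 = (-4 + 2)*2498 = -2*2498 = -4996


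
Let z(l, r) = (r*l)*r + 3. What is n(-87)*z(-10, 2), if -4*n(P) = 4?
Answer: 37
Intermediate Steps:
n(P) = -1 (n(P) = -¼*4 = -1)
z(l, r) = 3 + l*r² (z(l, r) = (l*r)*r + 3 = l*r² + 3 = 3 + l*r²)
n(-87)*z(-10, 2) = -(3 - 10*2²) = -(3 - 10*4) = -(3 - 40) = -1*(-37) = 37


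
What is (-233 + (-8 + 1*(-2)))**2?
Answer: 59049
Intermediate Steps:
(-233 + (-8 + 1*(-2)))**2 = (-233 + (-8 - 2))**2 = (-233 - 10)**2 = (-243)**2 = 59049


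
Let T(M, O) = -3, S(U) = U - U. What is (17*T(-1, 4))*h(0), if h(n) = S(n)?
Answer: 0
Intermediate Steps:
S(U) = 0
h(n) = 0
(17*T(-1, 4))*h(0) = (17*(-3))*0 = -51*0 = 0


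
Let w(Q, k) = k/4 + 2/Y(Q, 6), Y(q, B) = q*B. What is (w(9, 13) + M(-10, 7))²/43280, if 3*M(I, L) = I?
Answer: 5/100963584 ≈ 4.9523e-8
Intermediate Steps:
Y(q, B) = B*q
w(Q, k) = 1/(3*Q) + k/4 (w(Q, k) = k/4 + 2/((6*Q)) = k*(¼) + 2*(1/(6*Q)) = k/4 + 1/(3*Q) = 1/(3*Q) + k/4)
M(I, L) = I/3
(w(9, 13) + M(-10, 7))²/43280 = (((⅓)/9 + (¼)*13) + (⅓)*(-10))²/43280 = (((⅓)*(⅑) + 13/4) - 10/3)²*(1/43280) = ((1/27 + 13/4) - 10/3)²*(1/43280) = (355/108 - 10/3)²*(1/43280) = (-5/108)²*(1/43280) = (25/11664)*(1/43280) = 5/100963584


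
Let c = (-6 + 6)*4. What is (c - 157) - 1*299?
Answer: -456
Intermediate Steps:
c = 0 (c = 0*4 = 0)
(c - 157) - 1*299 = (0 - 157) - 1*299 = -157 - 299 = -456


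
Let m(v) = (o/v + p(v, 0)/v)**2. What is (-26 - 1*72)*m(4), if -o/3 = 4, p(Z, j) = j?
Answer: -882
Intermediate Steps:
o = -12 (o = -3*4 = -12)
m(v) = 144/v**2 (m(v) = (-12/v + 0/v)**2 = (-12/v + 0)**2 = (-12/v)**2 = 144/v**2)
(-26 - 1*72)*m(4) = (-26 - 1*72)*(144/4**2) = (-26 - 72)*(144*(1/16)) = -98*9 = -882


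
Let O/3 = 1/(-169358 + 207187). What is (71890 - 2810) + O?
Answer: 2613227323/37829 ≈ 69080.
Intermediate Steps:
O = 3/37829 (O = 3/(-169358 + 207187) = 3/37829 ≈ 7.9304e-5)
(71890 - 2810) + O = (71890 - 2810) + 3/37829 = 69080 + 3/37829 = 2613227323/37829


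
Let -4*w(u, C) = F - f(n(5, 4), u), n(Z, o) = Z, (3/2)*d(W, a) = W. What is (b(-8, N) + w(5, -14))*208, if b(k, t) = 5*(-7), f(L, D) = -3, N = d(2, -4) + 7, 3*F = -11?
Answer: -21736/3 ≈ -7245.3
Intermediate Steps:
F = -11/3 (F = (⅓)*(-11) = -11/3 ≈ -3.6667)
d(W, a) = 2*W/3
N = 25/3 (N = (⅔)*2 + 7 = 4/3 + 7 = 25/3 ≈ 8.3333)
b(k, t) = -35
w(u, C) = ⅙ (w(u, C) = -(-11/3 - 1*(-3))/4 = -(-11/3 + 3)/4 = -¼*(-⅔) = ⅙)
(b(-8, N) + w(5, -14))*208 = (-35 + ⅙)*208 = -209/6*208 = -21736/3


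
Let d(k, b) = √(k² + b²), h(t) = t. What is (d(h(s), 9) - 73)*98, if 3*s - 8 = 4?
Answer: -7154 + 98*√97 ≈ -6188.8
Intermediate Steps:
s = 4 (s = 8/3 + (⅓)*4 = 8/3 + 4/3 = 4)
d(k, b) = √(b² + k²)
(d(h(s), 9) - 73)*98 = (√(9² + 4²) - 73)*98 = (√(81 + 16) - 73)*98 = (√97 - 73)*98 = (-73 + √97)*98 = -7154 + 98*√97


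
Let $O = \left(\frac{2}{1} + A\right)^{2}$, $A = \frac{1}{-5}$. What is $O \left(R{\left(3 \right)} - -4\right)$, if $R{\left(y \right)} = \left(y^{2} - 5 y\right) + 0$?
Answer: $- \frac{162}{25} \approx -6.48$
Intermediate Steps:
$R{\left(y \right)} = y^{2} - 5 y$
$A = - \frac{1}{5} \approx -0.2$
$O = \frac{81}{25}$ ($O = \left(\frac{2}{1} - \frac{1}{5}\right)^{2} = \left(2 \cdot 1 - \frac{1}{5}\right)^{2} = \left(2 - \frac{1}{5}\right)^{2} = \left(\frac{9}{5}\right)^{2} = \frac{81}{25} \approx 3.24$)
$O \left(R{\left(3 \right)} - -4\right) = \frac{81 \left(3 \left(-5 + 3\right) - -4\right)}{25} = \frac{81 \left(3 \left(-2\right) + 4\right)}{25} = \frac{81 \left(-6 + 4\right)}{25} = \frac{81}{25} \left(-2\right) = - \frac{162}{25}$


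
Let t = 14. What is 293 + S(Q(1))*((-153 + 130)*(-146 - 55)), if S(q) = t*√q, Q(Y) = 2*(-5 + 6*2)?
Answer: 293 + 64722*√14 ≈ 2.4246e+5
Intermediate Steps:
Q(Y) = 14 (Q(Y) = 2*(-5 + 12) = 2*7 = 14)
S(q) = 14*√q
293 + S(Q(1))*((-153 + 130)*(-146 - 55)) = 293 + (14*√14)*((-153 + 130)*(-146 - 55)) = 293 + (14*√14)*(-23*(-201)) = 293 + (14*√14)*4623 = 293 + 64722*√14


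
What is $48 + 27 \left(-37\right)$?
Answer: $-951$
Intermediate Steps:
$48 + 27 \left(-37\right) = 48 - 999 = -951$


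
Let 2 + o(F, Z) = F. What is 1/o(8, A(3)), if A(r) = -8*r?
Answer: ⅙ ≈ 0.16667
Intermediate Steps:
o(F, Z) = -2 + F
1/o(8, A(3)) = 1/(-2 + 8) = 1/6 = ⅙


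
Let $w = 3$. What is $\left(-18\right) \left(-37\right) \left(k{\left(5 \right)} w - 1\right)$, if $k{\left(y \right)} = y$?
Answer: $9324$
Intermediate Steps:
$\left(-18\right) \left(-37\right) \left(k{\left(5 \right)} w - 1\right) = \left(-18\right) \left(-37\right) \left(5 \cdot 3 - 1\right) = 666 \left(15 - 1\right) = 666 \cdot 14 = 9324$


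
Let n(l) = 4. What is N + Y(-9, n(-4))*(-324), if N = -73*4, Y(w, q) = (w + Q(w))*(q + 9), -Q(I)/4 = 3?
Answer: 88160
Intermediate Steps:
Q(I) = -12 (Q(I) = -4*3 = -12)
Y(w, q) = (-12 + w)*(9 + q) (Y(w, q) = (w - 12)*(q + 9) = (-12 + w)*(9 + q))
N = -292
N + Y(-9, n(-4))*(-324) = -292 + (-108 - 12*4 + 9*(-9) + 4*(-9))*(-324) = -292 + (-108 - 48 - 81 - 36)*(-324) = -292 - 273*(-324) = -292 + 88452 = 88160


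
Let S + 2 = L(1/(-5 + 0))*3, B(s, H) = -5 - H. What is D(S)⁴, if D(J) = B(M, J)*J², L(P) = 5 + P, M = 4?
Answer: 12508652465673457049856/244140625 ≈ 5.1235e+13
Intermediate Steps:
S = 62/5 (S = -2 + (5 + 1/(-5 + 0))*3 = -2 + (5 + 1/(-5))*3 = -2 + (5 - ⅕)*3 = -2 + (24/5)*3 = -2 + 72/5 = 62/5 ≈ 12.400)
D(J) = J²*(-5 - J) (D(J) = (-5 - J)*J² = J²*(-5 - J))
D(S)⁴ = ((62/5)²*(-5 - 1*62/5))⁴ = (3844*(-5 - 62/5)/25)⁴ = ((3844/25)*(-87/5))⁴ = (-334428/125)⁴ = 12508652465673457049856/244140625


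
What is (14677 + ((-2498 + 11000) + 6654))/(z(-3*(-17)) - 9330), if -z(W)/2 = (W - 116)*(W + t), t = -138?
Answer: -29833/20640 ≈ -1.4454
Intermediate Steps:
z(W) = -2*(-138 + W)*(-116 + W) (z(W) = -2*(W - 116)*(W - 138) = -2*(-116 + W)*(-138 + W) = -2*(-138 + W)*(-116 + W))
(14677 + ((-2498 + 11000) + 6654))/(z(-3*(-17)) - 9330) = (14677 + ((-2498 + 11000) + 6654))/((-32016 - 2*(-3*(-17))² + 508*(-3*(-17))) - 9330) = (14677 + (8502 + 6654))/((-32016 - 2*51² + 508*51) - 9330) = (14677 + 15156)/((-32016 - 2*2601 + 25908) - 9330) = 29833/((-32016 - 5202 + 25908) - 9330) = 29833/(-11310 - 9330) = 29833/(-20640) = 29833*(-1/20640) = -29833/20640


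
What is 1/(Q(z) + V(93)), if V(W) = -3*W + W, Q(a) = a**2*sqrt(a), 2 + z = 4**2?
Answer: 93/251614 + 49*sqrt(14)/125807 ≈ 0.0018269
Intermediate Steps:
z = 14 (z = -2 + 4**2 = -2 + 16 = 14)
Q(a) = a**(5/2)
V(W) = -2*W
1/(Q(z) + V(93)) = 1/(14**(5/2) - 2*93) = 1/(196*sqrt(14) - 186) = 1/(-186 + 196*sqrt(14))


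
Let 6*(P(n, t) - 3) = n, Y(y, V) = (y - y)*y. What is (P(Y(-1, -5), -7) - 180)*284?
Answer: -50268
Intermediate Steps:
Y(y, V) = 0 (Y(y, V) = 0*y = 0)
P(n, t) = 3 + n/6
(P(Y(-1, -5), -7) - 180)*284 = ((3 + (⅙)*0) - 180)*284 = ((3 + 0) - 180)*284 = (3 - 180)*284 = -177*284 = -50268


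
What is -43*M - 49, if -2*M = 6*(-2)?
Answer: -307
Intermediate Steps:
M = 6 (M = -3*(-2) = -½*(-12) = 6)
-43*M - 49 = -43*6 - 49 = -258 - 49 = -307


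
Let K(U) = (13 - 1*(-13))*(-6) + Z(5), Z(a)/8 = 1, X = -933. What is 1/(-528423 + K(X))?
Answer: -1/528571 ≈ -1.8919e-6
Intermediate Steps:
Z(a) = 8 (Z(a) = 8*1 = 8)
K(U) = -148 (K(U) = (13 - 1*(-13))*(-6) + 8 = (13 + 13)*(-6) + 8 = 26*(-6) + 8 = -156 + 8 = -148)
1/(-528423 + K(X)) = 1/(-528423 - 148) = 1/(-528571) = -1/528571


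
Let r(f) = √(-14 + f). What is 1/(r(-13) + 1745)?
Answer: 1745/3045052 - 3*I*√3/3045052 ≈ 0.00057306 - 1.7064e-6*I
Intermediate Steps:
1/(r(-13) + 1745) = 1/(√(-14 - 13) + 1745) = 1/(√(-27) + 1745) = 1/(3*I*√3 + 1745) = 1/(1745 + 3*I*√3)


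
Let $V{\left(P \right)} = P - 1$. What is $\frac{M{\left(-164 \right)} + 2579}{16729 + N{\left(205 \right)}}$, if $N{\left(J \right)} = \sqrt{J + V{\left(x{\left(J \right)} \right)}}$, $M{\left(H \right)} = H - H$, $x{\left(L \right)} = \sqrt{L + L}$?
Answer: $\frac{2579}{16729 + \sqrt{204 + \sqrt{410}}} \approx 0.15403$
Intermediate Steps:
$x{\left(L \right)} = \sqrt{2} \sqrt{L}$ ($x{\left(L \right)} = \sqrt{2 L} = \sqrt{2} \sqrt{L}$)
$V{\left(P \right)} = -1 + P$ ($V{\left(P \right)} = P - 1 = -1 + P$)
$M{\left(H \right)} = 0$
$N{\left(J \right)} = \sqrt{-1 + J + \sqrt{2} \sqrt{J}}$ ($N{\left(J \right)} = \sqrt{J + \left(-1 + \sqrt{2} \sqrt{J}\right)} = \sqrt{-1 + J + \sqrt{2} \sqrt{J}}$)
$\frac{M{\left(-164 \right)} + 2579}{16729 + N{\left(205 \right)}} = \frac{0 + 2579}{16729 + \sqrt{-1 + 205 + \sqrt{2} \sqrt{205}}} = \frac{2579}{16729 + \sqrt{-1 + 205 + \sqrt{410}}} = \frac{2579}{16729 + \sqrt{204 + \sqrt{410}}}$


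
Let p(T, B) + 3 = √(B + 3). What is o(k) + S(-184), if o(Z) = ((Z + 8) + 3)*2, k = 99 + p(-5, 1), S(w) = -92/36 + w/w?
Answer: 1948/9 ≈ 216.44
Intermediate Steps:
p(T, B) = -3 + √(3 + B) (p(T, B) = -3 + √(B + 3) = -3 + √(3 + B))
S(w) = -14/9 (S(w) = -92*1/36 + 1 = -23/9 + 1 = -14/9)
k = 98 (k = 99 + (-3 + √(3 + 1)) = 99 + (-3 + √4) = 99 + (-3 + 2) = 99 - 1 = 98)
o(Z) = 22 + 2*Z (o(Z) = ((8 + Z) + 3)*2 = (11 + Z)*2 = 22 + 2*Z)
o(k) + S(-184) = (22 + 2*98) - 14/9 = (22 + 196) - 14/9 = 218 - 14/9 = 1948/9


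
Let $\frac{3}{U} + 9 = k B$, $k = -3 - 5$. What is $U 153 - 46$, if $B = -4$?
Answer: $- \frac{599}{23} \approx -26.043$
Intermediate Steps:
$k = -8$
$U = \frac{3}{23}$ ($U = \frac{3}{-9 - -32} = \frac{3}{-9 + 32} = \frac{3}{23} \approx 0.13043$)
$U 153 - 46 = \frac{3}{23} \cdot 153 - 46 = \frac{459}{23} - 46 = - \frac{599}{23}$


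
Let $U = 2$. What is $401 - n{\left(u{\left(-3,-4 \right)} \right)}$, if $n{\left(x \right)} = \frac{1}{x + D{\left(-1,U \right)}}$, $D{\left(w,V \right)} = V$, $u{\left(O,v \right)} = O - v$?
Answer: $\frac{1202}{3} \approx 400.67$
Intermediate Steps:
$n{\left(x \right)} = \frac{1}{2 + x}$ ($n{\left(x \right)} = \frac{1}{x + 2} = \frac{1}{2 + x}$)
$401 - n{\left(u{\left(-3,-4 \right)} \right)} = 401 - \frac{1}{2 - -1} = 401 - \frac{1}{2 + \left(-3 + 4\right)} = 401 - \frac{1}{2 + 1} = 401 - \frac{1}{3} = \frac{1202}{3}$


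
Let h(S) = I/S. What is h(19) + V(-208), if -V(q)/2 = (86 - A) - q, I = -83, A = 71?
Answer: -8557/19 ≈ -450.37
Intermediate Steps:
h(S) = -83/S
V(q) = -30 + 2*q (V(q) = -2*((86 - 1*71) - q) = -2*((86 - 71) - q) = -2*(15 - q) = -30 + 2*q)
h(19) + V(-208) = -83/19 + (-30 + 2*(-208)) = -83*1/19 + (-30 - 416) = -83/19 - 446 = -8557/19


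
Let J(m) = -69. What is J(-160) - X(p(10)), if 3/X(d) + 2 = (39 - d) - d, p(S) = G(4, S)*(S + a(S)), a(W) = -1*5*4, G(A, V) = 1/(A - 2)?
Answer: -3246/47 ≈ -69.064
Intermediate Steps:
G(A, V) = 1/(-2 + A)
a(W) = -20 (a(W) = -5*4 = -20)
p(S) = -10 + S/2 (p(S) = (S - 20)/(-2 + 4) = (-20 + S)/2 = -10 + S/2)
X(d) = 3/(37 - 2*d) (X(d) = 3/(-2 + ((39 - d) - d)) = 3/(-2 + (39 - 2*d)) = 3/(37 - 2*d))
J(-160) - X(p(10)) = -69 - (-3)/(-37 + 2*(-10 + (½)*10)) = -69 - (-3)/(-37 + 2*(-10 + 5)) = -69 - (-3)/(-37 + 2*(-5)) = -69 - (-3)/(-37 - 10) = -69 - (-3)/(-47) = -69 - (-3)*(-1)/47 = -69 - 1*3/47 = -69 - 3/47 = -3246/47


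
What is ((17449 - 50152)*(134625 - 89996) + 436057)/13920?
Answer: -145906613/1392 ≈ -1.0482e+5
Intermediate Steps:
((17449 - 50152)*(134625 - 89996) + 436057)/13920 = (-32703*44629 + 436057)*(1/13920) = (-1459502187 + 436057)*(1/13920) = -1459066130*1/13920 = -145906613/1392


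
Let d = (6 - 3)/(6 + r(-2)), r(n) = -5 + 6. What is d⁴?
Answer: 81/2401 ≈ 0.033736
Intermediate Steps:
r(n) = 1
d = 3/7 (d = (6 - 3)/(6 + 1) = 3/7 ≈ 0.42857)
d⁴ = (3/7)⁴ = 81/2401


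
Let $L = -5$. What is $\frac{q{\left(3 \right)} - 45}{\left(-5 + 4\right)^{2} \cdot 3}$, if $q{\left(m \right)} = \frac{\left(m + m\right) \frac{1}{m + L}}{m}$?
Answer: $- \frac{46}{3} \approx -15.333$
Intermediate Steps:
$q{\left(m \right)} = \frac{2}{-5 + m}$ ($q{\left(m \right)} = \frac{\left(m + m\right) \frac{1}{m - 5}}{m} = \frac{2 m \frac{1}{-5 + m}}{m} = \frac{2}{-5 + m}$)
$\frac{q{\left(3 \right)} - 45}{\left(-5 + 4\right)^{2} \cdot 3} = \frac{\frac{2}{-5 + 3} - 45}{\left(-5 + 4\right)^{2} \cdot 3} = \frac{\frac{2}{-2} - 45}{\left(-1\right)^{2} \cdot 3} = \frac{2 \left(- \frac{1}{2}\right) - 45}{1 \cdot 3} = \frac{-1 - 45}{3} = \frac{1}{3} \left(-46\right) = - \frac{46}{3}$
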